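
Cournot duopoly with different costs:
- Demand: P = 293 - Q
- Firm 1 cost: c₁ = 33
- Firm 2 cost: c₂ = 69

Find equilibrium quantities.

q₁* = 98.67, q₂* = 62.67

Work:
Reaction: q₁ = (293 - 33 - q₂)/2
Reaction: q₂ = (293 - 69 - q₁)/2
Solve simultaneously:
q₁* = (293 - 2×33 + 69)/3 = 98.67
q₂* = (293 - 2×69 + 33)/3 = 62.67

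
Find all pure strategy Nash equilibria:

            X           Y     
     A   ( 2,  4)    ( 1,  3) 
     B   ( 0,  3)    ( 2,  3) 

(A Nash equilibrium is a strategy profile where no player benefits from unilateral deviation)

Nash equilibrium: (A, X), (B, Y)

Work:
Best responses:
  P1 vs X: payoffs [2, 0] → best response A (payoff 2)
  P1 vs Y: payoffs [1, 2] → best response B (payoff 2)
  P2 vs A: payoffs [4, 3] → best response X (payoff 4)
  P2 vs B: payoffs [3, 3] → best response X/Y (payoff 3)
Mutual best responses: (A,X), (B,Y) → Nash equilibria.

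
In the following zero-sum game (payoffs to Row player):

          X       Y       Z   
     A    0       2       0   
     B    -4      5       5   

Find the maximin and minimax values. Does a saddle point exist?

Maximin = 0, Minimax = 0, Saddle: True

Work:
Row minimums: [0, -4] → maximin = 0
Column maximums: [0, 5, 5] → minimax = 0
Saddle point exists! Game value = 0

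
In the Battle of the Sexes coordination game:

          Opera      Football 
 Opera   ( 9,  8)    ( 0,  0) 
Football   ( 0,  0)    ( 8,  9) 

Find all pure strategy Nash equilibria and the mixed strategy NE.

Pure NE: (Opera, Opera) and (Football, Football); Mixed NE: p = 0.5294, q = 0.4706

Work:
Check pure NE:
(Opera, Opera): (9, 8) - no unilateral deviation beneficial
(Football, Football): (8, 9) - no unilateral deviation beneficial
Mixed NE: P1 plays Opera with p = 0.5294, P2 plays Opera with q = 0.4706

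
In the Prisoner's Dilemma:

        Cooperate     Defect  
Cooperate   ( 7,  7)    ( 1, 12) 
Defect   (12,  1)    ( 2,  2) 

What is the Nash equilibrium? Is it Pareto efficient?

(Defect, Defect) is NE; not Pareto efficient

Work:
Defect dominates Cooperate for both players:
If P2 cooperates: Defect (12) > Cooperate (7)
If P2 defects: Defect (2) > Cooperate (1)
NE: (Defect, Defect) with payoff (2, 2)
But (Cooperate, Cooperate) = (7, 7) Pareto dominates (2, 2)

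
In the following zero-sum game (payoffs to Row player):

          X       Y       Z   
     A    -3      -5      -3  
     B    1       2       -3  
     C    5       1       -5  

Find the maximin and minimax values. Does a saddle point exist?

Maximin = -3, Minimax = -3, Saddle: True

Work:
Row minimums: [-5, -3, -5] → maximin = -3
Column maximums: [5, 2, -3] → minimax = -3
Saddle point exists! Game value = -3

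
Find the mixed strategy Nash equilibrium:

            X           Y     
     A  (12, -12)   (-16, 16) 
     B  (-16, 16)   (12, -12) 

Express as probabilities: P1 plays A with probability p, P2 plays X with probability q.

p = 0.5, q = 0.5

Work:
Find probabilities that make opponent indifferent:
P2 chooses q to make P1 indifferent between A and B
P1 chooses p to make P2 indifferent between X and Y
Mixed NE: P1 plays (A: 0.5, B: 0.5), P2 plays (X: 0.5, Y: 0.5)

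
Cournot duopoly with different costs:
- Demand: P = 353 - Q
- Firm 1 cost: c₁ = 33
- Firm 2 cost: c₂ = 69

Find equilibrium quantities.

q₁* = 118.67, q₂* = 82.67

Work:
Reaction: q₁ = (353 - 33 - q₂)/2
Reaction: q₂ = (353 - 69 - q₁)/2
Solve simultaneously:
q₁* = (353 - 2×33 + 69)/3 = 118.67
q₂* = (353 - 2×69 + 33)/3 = 82.67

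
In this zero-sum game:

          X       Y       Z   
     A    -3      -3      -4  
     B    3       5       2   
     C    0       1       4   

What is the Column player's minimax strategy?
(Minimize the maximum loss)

Column should play X, value = 3

Work:
Column player minimizes Row's maximum payoff:
Column X: max payoff to Row = 3
Column Y: max payoff to Row = 5
Column Z: max payoff to Row = 4
Minimum is 3, achieved by column X.
Minimax strategy: X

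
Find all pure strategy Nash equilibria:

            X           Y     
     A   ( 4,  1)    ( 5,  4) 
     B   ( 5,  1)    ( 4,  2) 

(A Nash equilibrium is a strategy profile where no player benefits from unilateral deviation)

Nash equilibrium: (A, Y)

Work:
Best responses:
  P1 vs X: payoffs [4, 5] → best response B (payoff 5)
  P1 vs Y: payoffs [5, 4] → best response A (payoff 5)
  P2 vs A: payoffs [1, 4] → best response Y (payoff 4)
  P2 vs B: payoffs [1, 2] → best response Y (payoff 2)
Mutual best responses: (A,Y) → Nash equilibria.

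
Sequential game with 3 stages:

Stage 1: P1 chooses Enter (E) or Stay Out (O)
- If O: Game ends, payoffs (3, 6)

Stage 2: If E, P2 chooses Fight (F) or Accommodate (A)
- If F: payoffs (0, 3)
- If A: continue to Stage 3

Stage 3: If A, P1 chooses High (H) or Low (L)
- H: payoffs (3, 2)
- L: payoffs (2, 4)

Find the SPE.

SPE: (O, F, H); Outcome (3, 6)

Work:
Stage 3: P1 chooses H (3 vs 2)
Stage 2: P2: F->3, A->2 (anticipating H). Choose F
Stage 1: P1: O->3, E->0 (anticipating F, H). Choose O
SPE path: O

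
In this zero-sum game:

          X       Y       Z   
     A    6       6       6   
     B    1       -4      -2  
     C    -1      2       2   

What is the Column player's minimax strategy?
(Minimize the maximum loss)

Column should play X or Y or Z (all achieve the minimum), value = 6

Work:
Column player minimizes Row's maximum payoff:
Column X: max payoff to Row = 6
Column Y: max payoff to Row = 6
Column Z: max payoff to Row = 6
Minimum is 6, achieved by columns X, Y, Z (tied).
Each of X or Y or Z is a minimax strategy.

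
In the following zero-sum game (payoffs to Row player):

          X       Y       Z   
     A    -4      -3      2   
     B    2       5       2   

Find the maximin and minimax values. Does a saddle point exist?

Maximin = 2, Minimax = 2, Saddle: True

Work:
Row minimums: [-4, 2] → maximin = 2
Column maximums: [2, 5, 2] → minimax = 2
Saddle point exists! Game value = 2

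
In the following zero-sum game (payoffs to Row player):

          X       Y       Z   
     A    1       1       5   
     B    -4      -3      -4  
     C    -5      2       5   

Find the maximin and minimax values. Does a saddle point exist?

Maximin = 1, Minimax = 1, Saddle: True

Work:
Row minimums: [1, -4, -5] → maximin = 1
Column maximums: [1, 2, 5] → minimax = 1
Saddle point exists! Game value = 1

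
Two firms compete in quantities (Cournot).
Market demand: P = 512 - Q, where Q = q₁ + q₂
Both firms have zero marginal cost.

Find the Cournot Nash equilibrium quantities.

q₁* = q₂* = 170.67; P* = 170.67

Work:
Profit: π_i = P·q_i = (a - q_i - q_j)·q_i
FOC: ∂π_i/∂q_i = a - 2q_i - q_j = 0
Reaction function: q_i = (512 - q_j)/2
Symmetry: q* = 512/3 = 170.67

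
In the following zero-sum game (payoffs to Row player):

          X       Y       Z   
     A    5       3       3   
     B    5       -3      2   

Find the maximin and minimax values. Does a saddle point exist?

Maximin = 3, Minimax = 3, Saddle: True

Work:
Row minimums: [3, -3] → maximin = 3
Column maximums: [5, 3, 3] → minimax = 3
Saddle point exists! Game value = 3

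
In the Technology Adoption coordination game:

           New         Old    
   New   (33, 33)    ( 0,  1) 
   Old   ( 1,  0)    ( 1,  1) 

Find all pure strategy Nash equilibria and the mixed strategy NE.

Pure NE: (New, New) and (Old, Old); Mixed NE: p = 0.0303, q = 0.0303

Work:
Check pure NE:
(New, New): (33, 33) - no unilateral deviation beneficial
(Old, Old): (1, 1) - no unilateral deviation beneficial
Mixed NE: P1 plays New with p = 0.0303, P2 plays New with q = 0.0303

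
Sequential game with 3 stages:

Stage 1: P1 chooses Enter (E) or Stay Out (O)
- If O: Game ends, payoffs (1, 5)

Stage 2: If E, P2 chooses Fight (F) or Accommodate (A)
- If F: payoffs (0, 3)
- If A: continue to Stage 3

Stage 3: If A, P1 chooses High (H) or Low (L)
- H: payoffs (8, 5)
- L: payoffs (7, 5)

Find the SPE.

SPE: (E, A, H); Outcome (8, 5)

Work:
Stage 3: P1 chooses H (8 vs 7)
Stage 2: P2: F->3, A->5 (anticipating H). Choose A
Stage 1: P1: O->1, E->8 (anticipating A, H). Choose E
SPE path: E -> A -> H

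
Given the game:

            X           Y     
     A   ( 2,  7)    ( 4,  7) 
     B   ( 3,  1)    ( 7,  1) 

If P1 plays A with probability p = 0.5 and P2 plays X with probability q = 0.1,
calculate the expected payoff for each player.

E[P1] = 5.2, E[P2] = 4.0

Work:
E[P1] = p·q·π₁(A,X) + p·(1-q)·π₁(A,Y) + (1-p)·q·π₁(B,X) + (1-p)·(1-q)·π₁(B,Y)
= 0.5·0.1·2 + 0.5·0.9·4 + 0.5·0.1·3 + 0.5·0.9·7
= 5.2

E[P2] = 4.0 (similar calculation)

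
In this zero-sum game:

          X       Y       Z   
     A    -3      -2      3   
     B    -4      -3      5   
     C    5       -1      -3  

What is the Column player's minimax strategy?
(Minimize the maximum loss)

Column should play Y, value = -1

Work:
Column player minimizes Row's maximum payoff:
Column X: max payoff to Row = 5
Column Y: max payoff to Row = -1
Column Z: max payoff to Row = 5
Minimum is -1, achieved by column Y.
Minimax strategy: Y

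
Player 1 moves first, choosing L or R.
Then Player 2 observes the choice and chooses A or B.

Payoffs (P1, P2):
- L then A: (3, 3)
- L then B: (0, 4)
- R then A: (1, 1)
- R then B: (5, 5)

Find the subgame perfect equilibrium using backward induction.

P1 plays R, P2 plays B after L and B after R; Payoff (5, 5)

Work:
Backward induction:
After L: P2 chooses B → P1 gets 0
After R: P2 chooses B → P1 gets 5
P1 chooses R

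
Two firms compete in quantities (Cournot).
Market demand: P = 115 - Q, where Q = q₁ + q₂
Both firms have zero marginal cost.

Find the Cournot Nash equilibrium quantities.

q₁* = q₂* = 38.33; P* = 38.33

Work:
Profit: π_i = P·q_i = (a - q_i - q_j)·q_i
FOC: ∂π_i/∂q_i = a - 2q_i - q_j = 0
Reaction function: q_i = (115 - q_j)/2
Symmetry: q* = 115/3 = 38.33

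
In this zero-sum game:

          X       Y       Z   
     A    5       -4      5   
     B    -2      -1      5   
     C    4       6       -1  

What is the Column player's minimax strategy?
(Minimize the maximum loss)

Column should play X or Z (all achieve the minimum), value = 5

Work:
Column player minimizes Row's maximum payoff:
Column X: max payoff to Row = 5
Column Y: max payoff to Row = 6
Column Z: max payoff to Row = 5
Minimum is 5, achieved by columns X, Z (tied).
Each of X or Z is a minimax strategy.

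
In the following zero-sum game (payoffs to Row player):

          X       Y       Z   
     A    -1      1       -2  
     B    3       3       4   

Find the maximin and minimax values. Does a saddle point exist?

Maximin = 3, Minimax = 3, Saddle: True

Work:
Row minimums: [-2, 3] → maximin = 3
Column maximums: [3, 3, 4] → minimax = 3
Saddle point exists! Game value = 3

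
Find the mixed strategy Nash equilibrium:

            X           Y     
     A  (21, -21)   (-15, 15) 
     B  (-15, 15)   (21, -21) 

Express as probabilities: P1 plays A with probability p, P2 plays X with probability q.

p = 0.5, q = 0.5

Work:
Find probabilities that make opponent indifferent:
P2 chooses q to make P1 indifferent between A and B
P1 chooses p to make P2 indifferent between X and Y
Mixed NE: P1 plays (A: 0.5, B: 0.5), P2 plays (X: 0.5, Y: 0.5)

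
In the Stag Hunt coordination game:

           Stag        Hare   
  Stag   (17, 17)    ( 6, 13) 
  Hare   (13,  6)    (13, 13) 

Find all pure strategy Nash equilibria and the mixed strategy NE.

Pure NE: (Stag, Stag) and (Hare, Hare); Mixed NE: p = 0.6364, q = 0.6364

Work:
Check pure NE:
(Stag, Stag): (17, 17) - no unilateral deviation beneficial
(Hare, Hare): (13, 13) - no unilateral deviation beneficial
Mixed NE: P1 plays Stag with p = 0.6364, P2 plays Stag with q = 0.6364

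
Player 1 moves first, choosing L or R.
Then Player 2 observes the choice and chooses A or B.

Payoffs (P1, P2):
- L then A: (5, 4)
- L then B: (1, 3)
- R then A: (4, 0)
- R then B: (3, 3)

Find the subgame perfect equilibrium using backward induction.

P1 plays L, P2 plays A after L and B after R; Payoff (5, 4)

Work:
Backward induction:
After L: P2 chooses A → P1 gets 5
After R: P2 chooses B → P1 gets 3
P1 chooses L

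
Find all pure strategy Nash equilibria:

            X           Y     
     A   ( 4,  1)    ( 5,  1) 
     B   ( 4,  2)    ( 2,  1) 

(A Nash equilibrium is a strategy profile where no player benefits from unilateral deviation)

Nash equilibrium: (A, X), (A, Y), (B, X)

Work:
Best responses:
  P1 vs X: payoffs [4, 4] → best response A/B (payoff 4)
  P1 vs Y: payoffs [5, 2] → best response A (payoff 5)
  P2 vs A: payoffs [1, 1] → best response X/Y (payoff 1)
  P2 vs B: payoffs [2, 1] → best response X (payoff 2)
Mutual best responses: (A,X), (A,Y), (B,X) → Nash equilibria.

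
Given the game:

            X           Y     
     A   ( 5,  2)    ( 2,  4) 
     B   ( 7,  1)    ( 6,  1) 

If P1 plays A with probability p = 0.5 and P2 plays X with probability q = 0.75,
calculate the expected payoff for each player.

E[P1] = 5.5, E[P2] = 1.75

Work:
E[P1] = p·q·π₁(A,X) + p·(1-q)·π₁(A,Y) + (1-p)·q·π₁(B,X) + (1-p)·(1-q)·π₁(B,Y)
= 0.5·0.75·5 + 0.5·0.25·2 + 0.5·0.75·7 + 0.5·0.25·6
= 5.5

E[P2] = 1.75 (similar calculation)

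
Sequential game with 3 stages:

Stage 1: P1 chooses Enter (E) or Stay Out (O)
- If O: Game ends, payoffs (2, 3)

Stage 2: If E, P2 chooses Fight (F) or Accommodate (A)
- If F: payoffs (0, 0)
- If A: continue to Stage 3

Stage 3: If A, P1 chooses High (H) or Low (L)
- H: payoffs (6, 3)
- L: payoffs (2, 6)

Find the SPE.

SPE: (E, A, H); Outcome (6, 3)

Work:
Stage 3: P1 chooses H (6 vs 2)
Stage 2: P2: F->0, A->3 (anticipating H). Choose A
Stage 1: P1: O->2, E->6 (anticipating A, H). Choose E
SPE path: E -> A -> H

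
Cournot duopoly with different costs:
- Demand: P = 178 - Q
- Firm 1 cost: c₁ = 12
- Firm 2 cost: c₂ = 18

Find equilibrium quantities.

q₁* = 57.33, q₂* = 51.33

Work:
Reaction: q₁ = (178 - 12 - q₂)/2
Reaction: q₂ = (178 - 18 - q₁)/2
Solve simultaneously:
q₁* = (178 - 2×12 + 18)/3 = 57.33
q₂* = (178 - 2×18 + 12)/3 = 51.33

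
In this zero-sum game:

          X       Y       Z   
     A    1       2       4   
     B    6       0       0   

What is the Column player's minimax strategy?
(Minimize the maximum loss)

Column should play Y, value = 2

Work:
Column player minimizes Row's maximum payoff:
Column X: max payoff to Row = 6
Column Y: max payoff to Row = 2
Column Z: max payoff to Row = 4
Minimum is 2, achieved by column Y.
Minimax strategy: Y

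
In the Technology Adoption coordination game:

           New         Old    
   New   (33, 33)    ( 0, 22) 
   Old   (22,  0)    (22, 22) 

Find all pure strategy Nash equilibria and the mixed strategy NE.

Pure NE: (New, New) and (Old, Old); Mixed NE: p = 0.6667, q = 0.6667

Work:
Check pure NE:
(New, New): (33, 33) - no unilateral deviation beneficial
(Old, Old): (22, 22) - no unilateral deviation beneficial
Mixed NE: P1 plays New with p = 0.6667, P2 plays New with q = 0.6667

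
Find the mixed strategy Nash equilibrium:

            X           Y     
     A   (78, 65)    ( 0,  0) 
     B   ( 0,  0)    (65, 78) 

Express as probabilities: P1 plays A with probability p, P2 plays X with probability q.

p = 0.5455, q = 0.4545

Work:
Find probabilities that make opponent indifferent:
P2 chooses q to make P1 indifferent between A and B
P1 chooses p to make P2 indifferent between X and Y
Mixed NE: P1 plays (A: 0.5455, B: 0.4545), P2 plays (X: 0.4545, Y: 0.5455)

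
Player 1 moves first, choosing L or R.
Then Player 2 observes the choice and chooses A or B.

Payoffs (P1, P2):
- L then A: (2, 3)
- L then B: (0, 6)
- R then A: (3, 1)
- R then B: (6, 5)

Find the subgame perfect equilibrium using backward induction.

P1 plays R, P2 plays B after L and B after R; Payoff (6, 5)

Work:
Backward induction:
After L: P2 chooses B → P1 gets 0
After R: P2 chooses B → P1 gets 6
P1 chooses R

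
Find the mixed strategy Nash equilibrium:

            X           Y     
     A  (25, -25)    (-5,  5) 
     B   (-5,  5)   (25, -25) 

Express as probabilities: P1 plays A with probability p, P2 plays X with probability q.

p = 0.5, q = 0.5

Work:
Find probabilities that make opponent indifferent:
P2 chooses q to make P1 indifferent between A and B
P1 chooses p to make P2 indifferent between X and Y
Mixed NE: P1 plays (A: 0.5, B: 0.5), P2 plays (X: 0.5, Y: 0.5)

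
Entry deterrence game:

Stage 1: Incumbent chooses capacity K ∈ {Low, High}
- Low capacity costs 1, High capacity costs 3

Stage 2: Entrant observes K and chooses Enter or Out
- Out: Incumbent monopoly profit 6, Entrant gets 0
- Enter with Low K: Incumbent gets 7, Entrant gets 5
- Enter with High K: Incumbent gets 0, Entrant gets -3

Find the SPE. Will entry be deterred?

SPE: (Low, Enter|Low, Out|High); Entry not deterred. Incumbent net profit = 6, Entrant gets 5

Work:
After Low K: Entrant enters (5 > 0)
After High K: Entrant stays out (-3 < 0)
Incumbent: Low → 7−1=6, High → 6−3=3
Incumbent chooses Low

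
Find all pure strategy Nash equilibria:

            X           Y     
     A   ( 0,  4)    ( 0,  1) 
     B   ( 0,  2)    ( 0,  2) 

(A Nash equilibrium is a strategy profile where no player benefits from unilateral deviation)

Nash equilibrium: (A, X), (B, X), (B, Y)

Work:
Best responses:
  P1 vs X: payoffs [0, 0] → best response A/B (payoff 0)
  P1 vs Y: payoffs [0, 0] → best response A/B (payoff 0)
  P2 vs A: payoffs [4, 1] → best response X (payoff 4)
  P2 vs B: payoffs [2, 2] → best response X/Y (payoff 2)
Mutual best responses: (A,X), (B,X), (B,Y) → Nash equilibria.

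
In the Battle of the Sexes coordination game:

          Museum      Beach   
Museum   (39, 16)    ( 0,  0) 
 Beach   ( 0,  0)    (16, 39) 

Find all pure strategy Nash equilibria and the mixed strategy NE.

Pure NE: (Museum, Museum) and (Beach, Beach); Mixed NE: p = 0.7091, q = 0.2909

Work:
Check pure NE:
(Museum, Museum): (39, 16) - no unilateral deviation beneficial
(Beach, Beach): (16, 39) - no unilateral deviation beneficial
Mixed NE: P1 plays Museum with p = 0.7091, P2 plays Museum with q = 0.2909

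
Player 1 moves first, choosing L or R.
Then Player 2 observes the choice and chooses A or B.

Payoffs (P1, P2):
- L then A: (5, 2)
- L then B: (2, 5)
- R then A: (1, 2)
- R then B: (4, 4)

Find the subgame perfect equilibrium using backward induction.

P1 plays R, P2 plays B after L and B after R; Payoff (4, 4)

Work:
Backward induction:
After L: P2 chooses B → P1 gets 2
After R: P2 chooses B → P1 gets 4
P1 chooses R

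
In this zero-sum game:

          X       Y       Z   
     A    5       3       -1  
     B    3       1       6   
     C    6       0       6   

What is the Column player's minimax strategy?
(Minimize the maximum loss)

Column should play Y, value = 3

Work:
Column player minimizes Row's maximum payoff:
Column X: max payoff to Row = 6
Column Y: max payoff to Row = 3
Column Z: max payoff to Row = 6
Minimum is 3, achieved by column Y.
Minimax strategy: Y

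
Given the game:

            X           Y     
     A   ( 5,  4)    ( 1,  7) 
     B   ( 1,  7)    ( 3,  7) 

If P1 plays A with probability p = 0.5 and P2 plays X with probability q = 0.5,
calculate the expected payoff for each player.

E[P1] = 2.5, E[P2] = 6.25

Work:
E[P1] = p·q·π₁(A,X) + p·(1-q)·π₁(A,Y) + (1-p)·q·π₁(B,X) + (1-p)·(1-q)·π₁(B,Y)
= 0.5·0.5·5 + 0.5·0.5·1 + 0.5·0.5·1 + 0.5·0.5·3
= 2.5

E[P2] = 6.25 (similar calculation)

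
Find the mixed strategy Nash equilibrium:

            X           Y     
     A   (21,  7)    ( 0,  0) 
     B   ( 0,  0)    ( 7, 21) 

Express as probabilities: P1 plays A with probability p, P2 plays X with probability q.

p = 0.75, q = 0.25

Work:
Find probabilities that make opponent indifferent:
P2 chooses q to make P1 indifferent between A and B
P1 chooses p to make P2 indifferent between X and Y
Mixed NE: P1 plays (A: 0.75, B: 0.25), P2 plays (X: 0.25, Y: 0.75)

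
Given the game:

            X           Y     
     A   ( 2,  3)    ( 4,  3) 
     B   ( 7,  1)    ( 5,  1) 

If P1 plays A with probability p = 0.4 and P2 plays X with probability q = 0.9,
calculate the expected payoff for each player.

E[P1] = 4.96, E[P2] = 1.8

Work:
E[P1] = p·q·π₁(A,X) + p·(1-q)·π₁(A,Y) + (1-p)·q·π₁(B,X) + (1-p)·(1-q)·π₁(B,Y)
= 0.4·0.9·2 + 0.4·0.1·4 + 0.6·0.9·7 + 0.6·0.1·5
= 4.96

E[P2] = 1.8 (similar calculation)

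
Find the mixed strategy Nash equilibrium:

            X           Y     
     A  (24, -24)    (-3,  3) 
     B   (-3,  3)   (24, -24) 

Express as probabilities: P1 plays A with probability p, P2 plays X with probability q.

p = 0.5, q = 0.5

Work:
Find probabilities that make opponent indifferent:
P2 chooses q to make P1 indifferent between A and B
P1 chooses p to make P2 indifferent between X and Y
Mixed NE: P1 plays (A: 0.5, B: 0.5), P2 plays (X: 0.5, Y: 0.5)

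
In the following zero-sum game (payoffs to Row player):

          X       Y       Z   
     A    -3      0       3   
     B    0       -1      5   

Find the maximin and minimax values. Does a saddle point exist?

Maximin = -1, Minimax = 0, Saddle: False

Work:
Row minimums: [-3, -1] → maximin = -1
Column maximums: [0, 0, 5] → minimax = 0
No saddle point (maximin ≠ minimax). Mixed strategy needed.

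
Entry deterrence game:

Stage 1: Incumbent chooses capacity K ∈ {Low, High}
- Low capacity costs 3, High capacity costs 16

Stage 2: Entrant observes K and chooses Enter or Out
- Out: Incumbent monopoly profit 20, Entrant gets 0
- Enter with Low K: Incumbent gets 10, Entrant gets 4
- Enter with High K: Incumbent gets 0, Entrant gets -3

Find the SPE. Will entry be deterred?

SPE: (Low, Enter|Low, Out|High); Entry not deterred. Incumbent net profit = 7, Entrant gets 4

Work:
After Low K: Entrant enters (4 > 0)
After High K: Entrant stays out (-3 < 0)
Incumbent: Low → 10−3=7, High → 20−16=4
Incumbent chooses Low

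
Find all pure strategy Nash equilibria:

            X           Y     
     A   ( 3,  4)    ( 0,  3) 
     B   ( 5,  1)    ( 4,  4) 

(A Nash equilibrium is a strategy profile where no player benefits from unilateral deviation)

Nash equilibrium: (B, Y)

Work:
Best responses:
  P1 vs X: payoffs [3, 5] → best response B (payoff 5)
  P1 vs Y: payoffs [0, 4] → best response B (payoff 4)
  P2 vs A: payoffs [4, 3] → best response X (payoff 4)
  P2 vs B: payoffs [1, 4] → best response Y (payoff 4)
Mutual best responses: (B,Y) → Nash equilibria.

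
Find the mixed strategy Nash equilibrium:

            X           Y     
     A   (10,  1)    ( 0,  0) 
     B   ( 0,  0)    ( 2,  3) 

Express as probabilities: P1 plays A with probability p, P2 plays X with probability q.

p = 0.75, q = 0.1667

Work:
Find probabilities that make opponent indifferent:
P2 chooses q to make P1 indifferent between A and B
P1 chooses p to make P2 indifferent between X and Y
Mixed NE: P1 plays (A: 0.75, B: 0.25), P2 plays (X: 0.1667, Y: 0.8333)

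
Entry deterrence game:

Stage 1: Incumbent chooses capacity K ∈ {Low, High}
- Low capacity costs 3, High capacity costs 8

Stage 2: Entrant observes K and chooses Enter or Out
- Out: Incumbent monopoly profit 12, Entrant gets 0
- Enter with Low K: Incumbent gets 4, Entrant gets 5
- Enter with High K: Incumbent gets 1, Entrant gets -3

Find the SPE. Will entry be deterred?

SPE: (High, Enter|Low, Out|High); Entry deterred. Incumbent net profit = 4

Work:
After Low K: Entrant enters (5 > 0)
After High K: Entrant stays out (-3 < 0)
Incumbent: Low → 4−3=1, High → 12−8=4
Incumbent chooses High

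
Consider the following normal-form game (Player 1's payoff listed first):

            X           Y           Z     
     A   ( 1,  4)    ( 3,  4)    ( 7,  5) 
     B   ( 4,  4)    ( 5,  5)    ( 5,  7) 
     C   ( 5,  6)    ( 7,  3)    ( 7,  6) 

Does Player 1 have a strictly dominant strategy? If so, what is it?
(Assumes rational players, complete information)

No strictly dominant strategy exists for Player 1

Work:
A strategy strictly dominates another if it gives a strictly higher payoff against every opponent action. Compare each pair of P1's strategies column-by-column:
  A vs B: [1 vs 4, 3 vs 5, 7 vs 5] → A does not strictly dominate B (column X: 1 ≤ 4)
  A vs C: [1 vs 5, 3 vs 7, 7 vs 7] → A does not strictly dominate C (column X: 1 ≤ 5)
  B vs A: [4 vs 1, 5 vs 3, 5 vs 7] → B does not strictly dominate A (column Z: 5 ≤ 7)
  B vs C: [4 vs 5, 5 vs 7, 5 vs 7] → B does not strictly dominate C (column X: 4 ≤ 5)
  C vs A: [5 vs 1, 7 vs 3, 7 vs 7] → C does not strictly dominate A (column Z: 7 ≤ 7)
  C vs B: [5 vs 4, 7 vs 5, 7 vs 5] → C strictly dominates B
No single strategy strictly dominates all others → no strictly dominant strategy.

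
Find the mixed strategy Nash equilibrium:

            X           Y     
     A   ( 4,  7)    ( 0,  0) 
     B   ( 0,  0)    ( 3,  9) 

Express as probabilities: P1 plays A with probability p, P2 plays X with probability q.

p = 0.5625, q = 0.4286

Work:
Find probabilities that make opponent indifferent:
P2 chooses q to make P1 indifferent between A and B
P1 chooses p to make P2 indifferent between X and Y
Mixed NE: P1 plays (A: 0.5625, B: 0.4375), P2 plays (X: 0.4286, Y: 0.5714)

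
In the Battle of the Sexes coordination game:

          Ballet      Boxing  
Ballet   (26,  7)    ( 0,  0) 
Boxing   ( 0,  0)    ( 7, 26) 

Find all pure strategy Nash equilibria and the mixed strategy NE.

Pure NE: (Ballet, Ballet) and (Boxing, Boxing); Mixed NE: p = 0.7879, q = 0.2121

Work:
Check pure NE:
(Ballet, Ballet): (26, 7) - no unilateral deviation beneficial
(Boxing, Boxing): (7, 26) - no unilateral deviation beneficial
Mixed NE: P1 plays Ballet with p = 0.7879, P2 plays Ballet with q = 0.2121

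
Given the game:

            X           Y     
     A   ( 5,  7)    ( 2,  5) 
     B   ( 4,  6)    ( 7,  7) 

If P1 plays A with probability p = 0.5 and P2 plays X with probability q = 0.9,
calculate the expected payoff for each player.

E[P1] = 4.5, E[P2] = 6.45

Work:
E[P1] = p·q·π₁(A,X) + p·(1-q)·π₁(A,Y) + (1-p)·q·π₁(B,X) + (1-p)·(1-q)·π₁(B,Y)
= 0.5·0.9·5 + 0.5·0.1·2 + 0.5·0.9·4 + 0.5·0.1·7
= 4.5

E[P2] = 6.45 (similar calculation)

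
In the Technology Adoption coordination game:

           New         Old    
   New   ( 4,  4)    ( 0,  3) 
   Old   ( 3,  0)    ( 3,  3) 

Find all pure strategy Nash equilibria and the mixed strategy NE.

Pure NE: (New, New) and (Old, Old); Mixed NE: p = 0.75, q = 0.75

Work:
Check pure NE:
(New, New): (4, 4) - no unilateral deviation beneficial
(Old, Old): (3, 3) - no unilateral deviation beneficial
Mixed NE: P1 plays New with p = 0.75, P2 plays New with q = 0.75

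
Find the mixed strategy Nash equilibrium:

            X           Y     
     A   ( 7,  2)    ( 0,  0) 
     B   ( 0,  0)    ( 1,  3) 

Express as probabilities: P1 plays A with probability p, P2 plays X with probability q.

p = 0.6, q = 0.125

Work:
Find probabilities that make opponent indifferent:
P2 chooses q to make P1 indifferent between A and B
P1 chooses p to make P2 indifferent between X and Y
Mixed NE: P1 plays (A: 0.6, B: 0.4), P2 plays (X: 0.125, Y: 0.875)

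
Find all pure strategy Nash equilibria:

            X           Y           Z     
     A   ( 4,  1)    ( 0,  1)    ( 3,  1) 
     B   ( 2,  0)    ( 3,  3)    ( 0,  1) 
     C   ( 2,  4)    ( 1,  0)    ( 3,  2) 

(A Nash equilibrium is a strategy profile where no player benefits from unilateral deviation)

Nash equilibrium: (A, X), (A, Z), (B, Y)

Work:
Best responses:
  P1 vs X: payoffs [4, 2, 2] → best response A (payoff 4)
  P1 vs Y: payoffs [0, 3, 1] → best response B (payoff 3)
  P1 vs Z: payoffs [3, 0, 3] → best response A/C (payoff 3)
  P2 vs A: payoffs [1, 1, 1] → best response X/Y/Z (payoff 1)
  P2 vs B: payoffs [0, 3, 1] → best response Y (payoff 3)
  P2 vs C: payoffs [4, 0, 2] → best response X (payoff 4)
Mutual best responses: (A,X), (A,Z), (B,Y) → Nash equilibria.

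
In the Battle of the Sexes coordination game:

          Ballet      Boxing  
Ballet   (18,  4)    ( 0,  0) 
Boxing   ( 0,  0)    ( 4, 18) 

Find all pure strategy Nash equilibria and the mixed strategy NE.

Pure NE: (Ballet, Ballet) and (Boxing, Boxing); Mixed NE: p = 0.8182, q = 0.1818

Work:
Check pure NE:
(Ballet, Ballet): (18, 4) - no unilateral deviation beneficial
(Boxing, Boxing): (4, 18) - no unilateral deviation beneficial
Mixed NE: P1 plays Ballet with p = 0.8182, P2 plays Ballet with q = 0.1818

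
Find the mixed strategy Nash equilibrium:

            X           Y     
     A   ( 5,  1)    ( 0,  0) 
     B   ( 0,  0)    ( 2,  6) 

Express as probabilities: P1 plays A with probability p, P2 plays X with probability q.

p = 0.8571, q = 0.2857

Work:
Find probabilities that make opponent indifferent:
P2 chooses q to make P1 indifferent between A and B
P1 chooses p to make P2 indifferent between X and Y
Mixed NE: P1 plays (A: 0.8571, B: 0.1429), P2 plays (X: 0.2857, Y: 0.7143)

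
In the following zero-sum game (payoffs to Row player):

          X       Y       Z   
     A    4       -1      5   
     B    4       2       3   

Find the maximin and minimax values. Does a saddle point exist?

Maximin = 2, Minimax = 2, Saddle: True

Work:
Row minimums: [-1, 2] → maximin = 2
Column maximums: [4, 2, 5] → minimax = 2
Saddle point exists! Game value = 2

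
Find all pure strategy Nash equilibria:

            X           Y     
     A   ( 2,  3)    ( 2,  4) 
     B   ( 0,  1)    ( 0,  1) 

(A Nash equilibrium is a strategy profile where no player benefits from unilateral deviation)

Nash equilibrium: (A, Y)

Work:
Best responses:
  P1 vs X: payoffs [2, 0] → best response A (payoff 2)
  P1 vs Y: payoffs [2, 0] → best response A (payoff 2)
  P2 vs A: payoffs [3, 4] → best response Y (payoff 4)
  P2 vs B: payoffs [1, 1] → best response X/Y (payoff 1)
Mutual best responses: (A,Y) → Nash equilibria.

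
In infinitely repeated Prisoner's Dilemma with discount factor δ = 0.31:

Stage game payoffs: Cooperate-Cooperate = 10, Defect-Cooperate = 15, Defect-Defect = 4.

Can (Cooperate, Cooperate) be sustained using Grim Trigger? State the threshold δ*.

δ* = 0.4545; since δ = 0.31 < 0.4545, cooperation cannot be sustained

Work:
For Grim Trigger:
Cooperate forever: 10/(1-δ)
Defect then punished: 15 + 4·δ/(1-δ)
Need: 10/(1-δ) ≥ 15 + 4·δ/(1-δ)
Solving: δ ≥ (T-R)/(T-P) = (15-10)/(15-4) = 0.4545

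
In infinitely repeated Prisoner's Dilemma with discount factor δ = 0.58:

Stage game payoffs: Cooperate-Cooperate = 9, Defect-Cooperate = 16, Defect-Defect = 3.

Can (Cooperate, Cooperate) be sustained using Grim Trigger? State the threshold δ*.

δ* = 0.5385; since δ = 0.58 ≥ 0.5385, cooperation can be sustained

Work:
For Grim Trigger:
Cooperate forever: 9/(1-δ)
Defect then punished: 16 + 3·δ/(1-δ)
Need: 9/(1-δ) ≥ 16 + 3·δ/(1-δ)
Solving: δ ≥ (T-R)/(T-P) = (16-9)/(16-3) = 0.5385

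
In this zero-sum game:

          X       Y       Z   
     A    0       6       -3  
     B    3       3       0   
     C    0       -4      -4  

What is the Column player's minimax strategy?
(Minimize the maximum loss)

Column should play Z, value = 0

Work:
Column player minimizes Row's maximum payoff:
Column X: max payoff to Row = 3
Column Y: max payoff to Row = 6
Column Z: max payoff to Row = 0
Minimum is 0, achieved by column Z.
Minimax strategy: Z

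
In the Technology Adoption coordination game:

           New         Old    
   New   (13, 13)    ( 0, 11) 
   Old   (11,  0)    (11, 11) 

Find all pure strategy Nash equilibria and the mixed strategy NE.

Pure NE: (New, New) and (Old, Old); Mixed NE: p = 0.8462, q = 0.8462

Work:
Check pure NE:
(New, New): (13, 13) - no unilateral deviation beneficial
(Old, Old): (11, 11) - no unilateral deviation beneficial
Mixed NE: P1 plays New with p = 0.8462, P2 plays New with q = 0.8462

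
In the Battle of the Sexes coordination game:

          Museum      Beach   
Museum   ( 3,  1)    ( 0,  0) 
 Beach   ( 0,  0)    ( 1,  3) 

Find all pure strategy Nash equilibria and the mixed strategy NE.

Pure NE: (Museum, Museum) and (Beach, Beach); Mixed NE: p = 0.75, q = 0.25

Work:
Check pure NE:
(Museum, Museum): (3, 1) - no unilateral deviation beneficial
(Beach, Beach): (1, 3) - no unilateral deviation beneficial
Mixed NE: P1 plays Museum with p = 0.75, P2 plays Museum with q = 0.25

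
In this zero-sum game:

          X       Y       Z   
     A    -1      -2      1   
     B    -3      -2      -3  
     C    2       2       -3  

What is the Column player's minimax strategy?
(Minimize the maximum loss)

Column should play Z, value = 1

Work:
Column player minimizes Row's maximum payoff:
Column X: max payoff to Row = 2
Column Y: max payoff to Row = 2
Column Z: max payoff to Row = 1
Minimum is 1, achieved by column Z.
Minimax strategy: Z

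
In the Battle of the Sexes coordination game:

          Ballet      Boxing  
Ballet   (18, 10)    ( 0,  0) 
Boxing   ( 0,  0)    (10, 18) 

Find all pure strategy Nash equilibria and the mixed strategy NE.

Pure NE: (Ballet, Ballet) and (Boxing, Boxing); Mixed NE: p = 0.6429, q = 0.3571

Work:
Check pure NE:
(Ballet, Ballet): (18, 10) - no unilateral deviation beneficial
(Boxing, Boxing): (10, 18) - no unilateral deviation beneficial
Mixed NE: P1 plays Ballet with p = 0.6429, P2 plays Ballet with q = 0.3571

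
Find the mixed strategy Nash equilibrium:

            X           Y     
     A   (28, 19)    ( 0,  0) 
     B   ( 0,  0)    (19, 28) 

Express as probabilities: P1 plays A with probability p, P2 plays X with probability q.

p = 0.5957, q = 0.4043

Work:
Find probabilities that make opponent indifferent:
P2 chooses q to make P1 indifferent between A and B
P1 chooses p to make P2 indifferent between X and Y
Mixed NE: P1 plays (A: 0.5957, B: 0.4043), P2 plays (X: 0.4043, Y: 0.5957)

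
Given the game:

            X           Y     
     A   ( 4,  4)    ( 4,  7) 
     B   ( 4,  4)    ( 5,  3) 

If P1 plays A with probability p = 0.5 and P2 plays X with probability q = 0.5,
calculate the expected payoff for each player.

E[P1] = 4.25, E[P2] = 4.5

Work:
E[P1] = p·q·π₁(A,X) + p·(1-q)·π₁(A,Y) + (1-p)·q·π₁(B,X) + (1-p)·(1-q)·π₁(B,Y)
= 0.5·0.5·4 + 0.5·0.5·4 + 0.5·0.5·4 + 0.5·0.5·5
= 4.25

E[P2] = 4.5 (similar calculation)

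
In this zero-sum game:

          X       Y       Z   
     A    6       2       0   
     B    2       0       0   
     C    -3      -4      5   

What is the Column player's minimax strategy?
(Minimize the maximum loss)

Column should play Y, value = 2

Work:
Column player minimizes Row's maximum payoff:
Column X: max payoff to Row = 6
Column Y: max payoff to Row = 2
Column Z: max payoff to Row = 5
Minimum is 2, achieved by column Y.
Minimax strategy: Y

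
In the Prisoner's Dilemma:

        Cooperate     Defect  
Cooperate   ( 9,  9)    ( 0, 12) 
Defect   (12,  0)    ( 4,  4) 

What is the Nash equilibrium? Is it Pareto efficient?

(Defect, Defect) is NE; not Pareto efficient

Work:
Defect dominates Cooperate for both players:
If P2 cooperates: Defect (12) > Cooperate (9)
If P2 defects: Defect (4) > Cooperate (0)
NE: (Defect, Defect) with payoff (4, 4)
But (Cooperate, Cooperate) = (9, 9) Pareto dominates (4, 4)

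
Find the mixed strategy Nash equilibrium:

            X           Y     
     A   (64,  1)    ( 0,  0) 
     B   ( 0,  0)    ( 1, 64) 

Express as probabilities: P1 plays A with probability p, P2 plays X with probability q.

p = 0.9846, q = 0.0154

Work:
Find probabilities that make opponent indifferent:
P2 chooses q to make P1 indifferent between A and B
P1 chooses p to make P2 indifferent between X and Y
Mixed NE: P1 plays (A: 0.9846, B: 0.0154), P2 plays (X: 0.0154, Y: 0.9846)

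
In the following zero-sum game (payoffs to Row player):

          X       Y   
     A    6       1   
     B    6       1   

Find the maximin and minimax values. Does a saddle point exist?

Maximin = 1, Minimax = 1, Saddle: True

Work:
Row minimums: [1, 1] → maximin = 1
Column maximums: [6, 1] → minimax = 1
Saddle point exists! Game value = 1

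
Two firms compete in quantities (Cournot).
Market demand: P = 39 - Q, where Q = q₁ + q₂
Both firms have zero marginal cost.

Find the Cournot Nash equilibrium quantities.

q₁* = q₂* = 13.0; P* = 13.0

Work:
Profit: π_i = P·q_i = (a - q_i - q_j)·q_i
FOC: ∂π_i/∂q_i = a - 2q_i - q_j = 0
Reaction function: q_i = (39 - q_j)/2
Symmetry: q* = 39/3 = 13.0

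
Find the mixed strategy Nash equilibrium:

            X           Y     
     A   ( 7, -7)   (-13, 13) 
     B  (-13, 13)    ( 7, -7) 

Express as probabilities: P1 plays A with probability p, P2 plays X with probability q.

p = 0.5, q = 0.5

Work:
Find probabilities that make opponent indifferent:
P2 chooses q to make P1 indifferent between A and B
P1 chooses p to make P2 indifferent between X and Y
Mixed NE: P1 plays (A: 0.5, B: 0.5), P2 plays (X: 0.5, Y: 0.5)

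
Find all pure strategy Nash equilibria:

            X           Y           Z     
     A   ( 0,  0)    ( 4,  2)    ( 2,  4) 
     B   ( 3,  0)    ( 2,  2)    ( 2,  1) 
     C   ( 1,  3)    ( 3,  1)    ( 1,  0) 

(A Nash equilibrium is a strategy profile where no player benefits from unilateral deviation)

Nash equilibrium: (A, Z)

Work:
Best responses:
  P1 vs X: payoffs [0, 3, 1] → best response B (payoff 3)
  P1 vs Y: payoffs [4, 2, 3] → best response A (payoff 4)
  P1 vs Z: payoffs [2, 2, 1] → best response A/B (payoff 2)
  P2 vs A: payoffs [0, 2, 4] → best response Z (payoff 4)
  P2 vs B: payoffs [0, 2, 1] → best response Y (payoff 2)
  P2 vs C: payoffs [3, 1, 0] → best response X (payoff 3)
Mutual best responses: (A,Z) → Nash equilibria.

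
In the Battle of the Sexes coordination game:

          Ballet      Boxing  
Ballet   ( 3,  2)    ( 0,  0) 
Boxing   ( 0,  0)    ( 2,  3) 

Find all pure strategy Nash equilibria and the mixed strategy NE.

Pure NE: (Ballet, Ballet) and (Boxing, Boxing); Mixed NE: p = 0.6, q = 0.4

Work:
Check pure NE:
(Ballet, Ballet): (3, 2) - no unilateral deviation beneficial
(Boxing, Boxing): (2, 3) - no unilateral deviation beneficial
Mixed NE: P1 plays Ballet with p = 0.6, P2 plays Ballet with q = 0.4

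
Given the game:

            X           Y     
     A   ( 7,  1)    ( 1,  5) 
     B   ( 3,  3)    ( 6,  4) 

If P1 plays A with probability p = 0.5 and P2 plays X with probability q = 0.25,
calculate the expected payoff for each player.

E[P1] = 3.875, E[P2] = 3.875

Work:
E[P1] = p·q·π₁(A,X) + p·(1-q)·π₁(A,Y) + (1-p)·q·π₁(B,X) + (1-p)·(1-q)·π₁(B,Y)
= 0.5·0.25·7 + 0.5·0.75·1 + 0.5·0.25·3 + 0.5·0.75·6
= 3.875

E[P2] = 3.875 (similar calculation)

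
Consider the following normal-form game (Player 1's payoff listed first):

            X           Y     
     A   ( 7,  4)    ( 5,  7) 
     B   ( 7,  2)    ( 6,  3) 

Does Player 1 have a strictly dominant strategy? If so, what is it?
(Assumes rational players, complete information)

No strictly dominant strategy exists for Player 1

Work:
A strategy strictly dominates another if it gives a strictly higher payoff against every opponent action. Compare each pair of P1's strategies column-by-column:
  A vs B: [7 vs 7, 5 vs 6] → A does not strictly dominate B (column X: 7 ≤ 7)
  B vs A: [7 vs 7, 6 vs 5] → B does not strictly dominate A (column X: 7 ≤ 7)
No single strategy strictly dominates all others → no strictly dominant strategy.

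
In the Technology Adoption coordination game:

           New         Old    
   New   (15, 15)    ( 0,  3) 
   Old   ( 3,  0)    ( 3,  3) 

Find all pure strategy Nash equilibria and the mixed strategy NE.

Pure NE: (New, New) and (Old, Old); Mixed NE: p = 0.2, q = 0.2

Work:
Check pure NE:
(New, New): (15, 15) - no unilateral deviation beneficial
(Old, Old): (3, 3) - no unilateral deviation beneficial
Mixed NE: P1 plays New with p = 0.2, P2 plays New with q = 0.2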